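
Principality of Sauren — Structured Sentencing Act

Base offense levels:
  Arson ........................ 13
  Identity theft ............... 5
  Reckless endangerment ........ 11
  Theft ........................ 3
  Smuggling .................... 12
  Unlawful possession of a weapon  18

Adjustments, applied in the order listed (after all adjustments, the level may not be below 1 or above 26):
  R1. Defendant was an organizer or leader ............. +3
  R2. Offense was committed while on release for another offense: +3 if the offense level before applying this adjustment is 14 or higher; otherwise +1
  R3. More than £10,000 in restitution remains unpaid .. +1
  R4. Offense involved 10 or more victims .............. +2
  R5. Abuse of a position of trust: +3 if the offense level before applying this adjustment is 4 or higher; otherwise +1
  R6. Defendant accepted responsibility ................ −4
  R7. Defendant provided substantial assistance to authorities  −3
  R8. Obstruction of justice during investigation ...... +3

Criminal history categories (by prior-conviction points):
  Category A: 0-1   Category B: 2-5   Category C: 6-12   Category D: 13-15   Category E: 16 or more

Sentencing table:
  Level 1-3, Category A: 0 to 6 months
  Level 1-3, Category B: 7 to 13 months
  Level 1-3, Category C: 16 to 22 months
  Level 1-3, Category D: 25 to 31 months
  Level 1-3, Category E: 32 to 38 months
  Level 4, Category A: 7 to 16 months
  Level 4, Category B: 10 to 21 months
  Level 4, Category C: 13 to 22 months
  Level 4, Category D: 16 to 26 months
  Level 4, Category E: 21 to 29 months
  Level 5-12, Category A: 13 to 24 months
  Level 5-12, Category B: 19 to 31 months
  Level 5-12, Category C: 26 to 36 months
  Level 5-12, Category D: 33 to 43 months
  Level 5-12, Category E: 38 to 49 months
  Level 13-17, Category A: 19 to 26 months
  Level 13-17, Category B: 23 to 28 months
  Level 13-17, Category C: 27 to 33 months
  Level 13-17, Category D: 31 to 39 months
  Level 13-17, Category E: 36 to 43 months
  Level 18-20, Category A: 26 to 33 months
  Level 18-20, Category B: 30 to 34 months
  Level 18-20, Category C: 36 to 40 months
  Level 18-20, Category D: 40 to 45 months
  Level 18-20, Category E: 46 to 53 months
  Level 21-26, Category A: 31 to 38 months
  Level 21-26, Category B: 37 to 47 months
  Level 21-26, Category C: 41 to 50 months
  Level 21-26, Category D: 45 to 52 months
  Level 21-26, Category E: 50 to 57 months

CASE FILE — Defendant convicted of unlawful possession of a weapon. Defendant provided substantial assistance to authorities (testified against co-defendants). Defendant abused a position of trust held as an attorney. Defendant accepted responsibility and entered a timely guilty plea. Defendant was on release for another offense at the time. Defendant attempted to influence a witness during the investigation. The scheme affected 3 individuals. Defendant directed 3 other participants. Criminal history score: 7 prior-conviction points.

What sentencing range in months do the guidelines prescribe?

Base offense level for unlawful possession of a weapon: 18.
R1 applies: 18 + 3 = 21.
R2 applies (level before this adjustment is 21 ≥ 14, so +3): 21 + 3 = 24.
R4 does not apply.
R5 applies (level before this adjustment is 24 ≥ 4, so +3): 24 + 3 = 27.
R6 applies: 27 − 4 = 23.
R7 applies: 23 − 3 = 20.
R8 applies: 20 + 3 = 23.
Final offense level: 23.
Criminal history: 7 prior points → Category C (6-12).
Level 23 falls in the 21-26 band.
Grid: Level 21-26 × Category C = 41-50 months.

41-50 months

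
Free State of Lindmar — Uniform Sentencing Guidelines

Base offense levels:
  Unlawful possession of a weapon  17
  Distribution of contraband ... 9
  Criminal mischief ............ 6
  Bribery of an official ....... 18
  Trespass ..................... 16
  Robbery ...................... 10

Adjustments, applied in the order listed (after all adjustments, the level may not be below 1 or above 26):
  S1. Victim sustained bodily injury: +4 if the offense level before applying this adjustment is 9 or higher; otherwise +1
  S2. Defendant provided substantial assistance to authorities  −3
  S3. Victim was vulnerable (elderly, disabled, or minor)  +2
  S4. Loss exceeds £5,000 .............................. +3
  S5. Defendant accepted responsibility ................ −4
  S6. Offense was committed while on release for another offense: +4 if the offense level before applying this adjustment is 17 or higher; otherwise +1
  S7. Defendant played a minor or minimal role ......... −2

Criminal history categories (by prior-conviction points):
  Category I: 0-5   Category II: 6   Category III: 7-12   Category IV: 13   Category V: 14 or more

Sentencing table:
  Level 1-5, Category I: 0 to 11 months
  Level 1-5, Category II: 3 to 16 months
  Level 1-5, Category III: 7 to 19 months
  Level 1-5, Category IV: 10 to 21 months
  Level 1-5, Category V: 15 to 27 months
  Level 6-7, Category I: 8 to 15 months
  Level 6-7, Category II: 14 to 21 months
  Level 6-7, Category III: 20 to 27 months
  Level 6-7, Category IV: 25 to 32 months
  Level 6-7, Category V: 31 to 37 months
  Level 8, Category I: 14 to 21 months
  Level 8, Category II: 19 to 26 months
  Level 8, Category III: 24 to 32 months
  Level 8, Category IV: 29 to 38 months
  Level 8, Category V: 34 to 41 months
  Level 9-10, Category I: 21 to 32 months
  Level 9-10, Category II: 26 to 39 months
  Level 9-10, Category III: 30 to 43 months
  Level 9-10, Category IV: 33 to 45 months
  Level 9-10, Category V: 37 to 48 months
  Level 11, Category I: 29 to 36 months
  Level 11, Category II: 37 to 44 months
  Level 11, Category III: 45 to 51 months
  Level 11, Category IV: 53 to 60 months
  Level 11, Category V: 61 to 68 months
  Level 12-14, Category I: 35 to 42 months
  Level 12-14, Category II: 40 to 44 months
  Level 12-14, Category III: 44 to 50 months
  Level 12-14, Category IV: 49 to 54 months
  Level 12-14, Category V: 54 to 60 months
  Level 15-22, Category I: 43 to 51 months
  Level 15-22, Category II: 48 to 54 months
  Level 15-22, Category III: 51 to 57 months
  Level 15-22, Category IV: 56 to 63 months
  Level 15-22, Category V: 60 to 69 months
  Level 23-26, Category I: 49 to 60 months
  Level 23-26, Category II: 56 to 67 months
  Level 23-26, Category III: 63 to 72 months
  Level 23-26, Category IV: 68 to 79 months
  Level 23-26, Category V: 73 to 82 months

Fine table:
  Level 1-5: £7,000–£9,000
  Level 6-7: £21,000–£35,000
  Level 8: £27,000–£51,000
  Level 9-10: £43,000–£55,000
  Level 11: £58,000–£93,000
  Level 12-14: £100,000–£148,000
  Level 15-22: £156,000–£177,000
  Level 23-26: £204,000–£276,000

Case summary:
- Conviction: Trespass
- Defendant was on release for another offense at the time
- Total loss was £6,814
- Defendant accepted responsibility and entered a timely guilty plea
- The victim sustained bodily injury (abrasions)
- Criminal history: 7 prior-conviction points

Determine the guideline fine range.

Base offense level for trespass: 16.
S1 applies (level before this adjustment is 16 ≥ 9, so +4): 16 + 4 = 20.
S2 does not apply.
S3 does not apply.
S4 applies: 20 + 3 = 23.
S5 applies: 23 − 4 = 19.
S6 applies (level before this adjustment is 19 ≥ 17, so +4): 19 + 4 = 23.
Final offense level: 23.
Level 23 falls in the 23-26 band.
Fine table: Level 23-26 → £204,000–£276,000.

£204,000–£276,000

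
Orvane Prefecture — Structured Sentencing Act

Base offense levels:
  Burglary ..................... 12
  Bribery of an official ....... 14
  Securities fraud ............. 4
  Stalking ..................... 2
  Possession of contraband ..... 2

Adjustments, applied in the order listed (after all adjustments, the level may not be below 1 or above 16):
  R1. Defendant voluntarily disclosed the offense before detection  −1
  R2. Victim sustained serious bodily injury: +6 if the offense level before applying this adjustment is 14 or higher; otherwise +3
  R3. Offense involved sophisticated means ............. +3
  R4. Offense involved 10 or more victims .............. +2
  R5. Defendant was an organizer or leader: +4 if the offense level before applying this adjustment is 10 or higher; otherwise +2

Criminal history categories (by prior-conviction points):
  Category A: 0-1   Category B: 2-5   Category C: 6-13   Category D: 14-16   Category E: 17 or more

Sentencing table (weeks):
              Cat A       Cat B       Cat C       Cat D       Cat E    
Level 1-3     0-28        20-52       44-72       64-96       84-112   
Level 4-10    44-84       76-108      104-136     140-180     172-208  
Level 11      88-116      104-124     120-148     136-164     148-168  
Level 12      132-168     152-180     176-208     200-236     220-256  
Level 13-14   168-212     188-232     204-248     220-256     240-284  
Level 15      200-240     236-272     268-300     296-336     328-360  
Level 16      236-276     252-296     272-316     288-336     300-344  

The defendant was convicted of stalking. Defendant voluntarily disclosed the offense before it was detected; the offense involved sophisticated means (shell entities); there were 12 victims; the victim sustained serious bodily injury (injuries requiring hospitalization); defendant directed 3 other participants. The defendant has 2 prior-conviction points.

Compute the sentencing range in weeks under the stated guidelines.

Base offense level for stalking: 2.
R1 applies: 2 − 1 = 1.
R2 applies (level before this adjustment is 1 < 14, so +3): 1 + 3 = 4.
R3 applies: 4 + 3 = 7.
R4 applies: 7 + 2 = 9.
R5 applies (level before this adjustment is 9 < 10, so +2): 9 + 2 = 11.
Final offense level: 11.
Criminal history: 2 prior points → Category B (2-5).
Level 11 falls in the 11 band.
Grid: Level 11 × Category B = 104-124 weeks.

104-124 weeks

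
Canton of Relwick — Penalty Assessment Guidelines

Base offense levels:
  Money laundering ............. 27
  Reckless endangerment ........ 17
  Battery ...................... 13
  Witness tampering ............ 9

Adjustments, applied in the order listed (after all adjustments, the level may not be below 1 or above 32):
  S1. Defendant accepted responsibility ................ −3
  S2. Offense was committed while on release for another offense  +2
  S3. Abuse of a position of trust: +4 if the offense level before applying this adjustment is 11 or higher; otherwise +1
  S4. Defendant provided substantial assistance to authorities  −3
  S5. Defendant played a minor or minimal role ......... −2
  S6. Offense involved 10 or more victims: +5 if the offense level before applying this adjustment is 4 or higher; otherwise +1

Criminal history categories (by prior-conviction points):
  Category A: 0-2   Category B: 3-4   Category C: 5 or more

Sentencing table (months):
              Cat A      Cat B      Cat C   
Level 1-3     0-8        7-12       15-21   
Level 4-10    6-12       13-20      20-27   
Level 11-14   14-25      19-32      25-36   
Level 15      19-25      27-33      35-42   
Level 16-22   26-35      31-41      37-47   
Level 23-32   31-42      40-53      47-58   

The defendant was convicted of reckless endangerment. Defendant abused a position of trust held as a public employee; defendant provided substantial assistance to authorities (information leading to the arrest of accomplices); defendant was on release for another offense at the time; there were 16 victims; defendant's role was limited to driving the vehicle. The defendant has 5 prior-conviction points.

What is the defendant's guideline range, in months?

Base offense level for reckless endangerment: 17.
S1 does not apply.
S2 applies: 17 + 2 = 19.
S3 applies (level before this adjustment is 19 ≥ 11, so +4): 19 + 4 = 23.
S4 applies: 23 − 3 = 20.
S5 applies: 20 − 2 = 18.
S6 applies (level before this adjustment is 18 ≥ 4, so +5): 18 + 5 = 23.
Final offense level: 23.
Criminal history: 5 prior points → Category C (5+).
Level 23 falls in the 23-32 band.
Grid: Level 23-32 × Category C = 47-58 months.

47-58 months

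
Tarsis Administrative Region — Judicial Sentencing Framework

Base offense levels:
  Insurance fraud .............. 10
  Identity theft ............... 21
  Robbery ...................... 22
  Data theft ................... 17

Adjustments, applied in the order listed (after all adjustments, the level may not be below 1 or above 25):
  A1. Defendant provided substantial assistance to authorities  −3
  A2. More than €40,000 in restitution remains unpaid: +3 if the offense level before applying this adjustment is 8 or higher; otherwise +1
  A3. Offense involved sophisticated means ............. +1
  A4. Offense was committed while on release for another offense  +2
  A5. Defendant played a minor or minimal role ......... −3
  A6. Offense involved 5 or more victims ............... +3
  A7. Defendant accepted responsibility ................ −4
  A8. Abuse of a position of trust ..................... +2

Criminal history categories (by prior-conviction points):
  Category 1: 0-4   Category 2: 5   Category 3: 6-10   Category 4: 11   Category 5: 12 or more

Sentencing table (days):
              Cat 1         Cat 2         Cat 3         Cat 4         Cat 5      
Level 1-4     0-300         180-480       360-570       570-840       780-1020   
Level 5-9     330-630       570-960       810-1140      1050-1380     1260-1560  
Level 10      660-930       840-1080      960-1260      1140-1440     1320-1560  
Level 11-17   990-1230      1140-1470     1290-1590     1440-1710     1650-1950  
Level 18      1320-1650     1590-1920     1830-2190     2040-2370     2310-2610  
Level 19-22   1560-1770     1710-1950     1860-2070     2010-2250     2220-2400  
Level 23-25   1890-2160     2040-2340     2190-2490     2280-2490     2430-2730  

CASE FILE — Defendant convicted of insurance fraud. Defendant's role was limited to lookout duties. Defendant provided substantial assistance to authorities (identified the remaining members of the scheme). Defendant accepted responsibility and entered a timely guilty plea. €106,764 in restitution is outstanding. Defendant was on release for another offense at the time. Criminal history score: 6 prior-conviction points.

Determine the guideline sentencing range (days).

360-570 days

Base offense level for insurance fraud: 10.
A1 applies: 10 − 3 = 7.
A2 applies (level before this adjustment is 7 < 8, so +1): 7 + 1 = 8.
A4 applies: 8 + 2 = 10.
A5 applies: 10 − 3 = 7.
A7 applies: 7 − 4 = 3.
A8 does not apply.
Final offense level: 3.
Criminal history: 6 prior points → Category 3 (6-10).
Level 3 falls in the 1-4 band.
Grid: Level 1-4 × Category 3 = 360-570 days.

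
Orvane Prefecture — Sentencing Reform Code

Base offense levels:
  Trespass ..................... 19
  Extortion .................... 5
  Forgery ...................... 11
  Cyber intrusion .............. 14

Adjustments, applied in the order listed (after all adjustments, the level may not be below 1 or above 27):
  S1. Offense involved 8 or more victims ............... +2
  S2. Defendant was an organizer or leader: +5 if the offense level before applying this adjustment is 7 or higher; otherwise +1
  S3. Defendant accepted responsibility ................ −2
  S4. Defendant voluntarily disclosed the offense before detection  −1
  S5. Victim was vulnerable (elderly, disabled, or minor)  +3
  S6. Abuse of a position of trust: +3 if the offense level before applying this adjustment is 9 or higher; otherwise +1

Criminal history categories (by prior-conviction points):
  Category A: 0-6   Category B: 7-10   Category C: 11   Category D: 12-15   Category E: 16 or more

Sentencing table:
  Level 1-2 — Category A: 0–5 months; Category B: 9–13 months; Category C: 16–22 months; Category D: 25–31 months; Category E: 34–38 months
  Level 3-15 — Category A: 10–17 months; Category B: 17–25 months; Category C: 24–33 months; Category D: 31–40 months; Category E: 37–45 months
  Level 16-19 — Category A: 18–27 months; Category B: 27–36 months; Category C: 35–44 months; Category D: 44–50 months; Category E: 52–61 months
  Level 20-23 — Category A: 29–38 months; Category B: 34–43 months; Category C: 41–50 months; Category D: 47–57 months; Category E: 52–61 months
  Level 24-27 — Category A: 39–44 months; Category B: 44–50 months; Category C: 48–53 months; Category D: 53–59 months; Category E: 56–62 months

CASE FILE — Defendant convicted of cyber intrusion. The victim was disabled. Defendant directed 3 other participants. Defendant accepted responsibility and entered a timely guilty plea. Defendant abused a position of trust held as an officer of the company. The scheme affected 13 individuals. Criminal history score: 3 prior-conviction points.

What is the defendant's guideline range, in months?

Base offense level for cyber intrusion: 14.
S1 applies: 14 + 2 = 16.
S2 applies (level before this adjustment is 16 ≥ 7, so +5): 16 + 5 = 21.
S3 applies: 21 − 2 = 19.
S5 applies: 19 + 3 = 22.
S6 applies (level before this adjustment is 22 ≥ 9, so +3): 22 + 3 = 25.
Final offense level: 25.
Criminal history: 3 prior points → Category A (0-6).
Level 25 falls in the 24-27 band.
Grid: Level 24-27 × Category A = 39-44 months.

39-44 months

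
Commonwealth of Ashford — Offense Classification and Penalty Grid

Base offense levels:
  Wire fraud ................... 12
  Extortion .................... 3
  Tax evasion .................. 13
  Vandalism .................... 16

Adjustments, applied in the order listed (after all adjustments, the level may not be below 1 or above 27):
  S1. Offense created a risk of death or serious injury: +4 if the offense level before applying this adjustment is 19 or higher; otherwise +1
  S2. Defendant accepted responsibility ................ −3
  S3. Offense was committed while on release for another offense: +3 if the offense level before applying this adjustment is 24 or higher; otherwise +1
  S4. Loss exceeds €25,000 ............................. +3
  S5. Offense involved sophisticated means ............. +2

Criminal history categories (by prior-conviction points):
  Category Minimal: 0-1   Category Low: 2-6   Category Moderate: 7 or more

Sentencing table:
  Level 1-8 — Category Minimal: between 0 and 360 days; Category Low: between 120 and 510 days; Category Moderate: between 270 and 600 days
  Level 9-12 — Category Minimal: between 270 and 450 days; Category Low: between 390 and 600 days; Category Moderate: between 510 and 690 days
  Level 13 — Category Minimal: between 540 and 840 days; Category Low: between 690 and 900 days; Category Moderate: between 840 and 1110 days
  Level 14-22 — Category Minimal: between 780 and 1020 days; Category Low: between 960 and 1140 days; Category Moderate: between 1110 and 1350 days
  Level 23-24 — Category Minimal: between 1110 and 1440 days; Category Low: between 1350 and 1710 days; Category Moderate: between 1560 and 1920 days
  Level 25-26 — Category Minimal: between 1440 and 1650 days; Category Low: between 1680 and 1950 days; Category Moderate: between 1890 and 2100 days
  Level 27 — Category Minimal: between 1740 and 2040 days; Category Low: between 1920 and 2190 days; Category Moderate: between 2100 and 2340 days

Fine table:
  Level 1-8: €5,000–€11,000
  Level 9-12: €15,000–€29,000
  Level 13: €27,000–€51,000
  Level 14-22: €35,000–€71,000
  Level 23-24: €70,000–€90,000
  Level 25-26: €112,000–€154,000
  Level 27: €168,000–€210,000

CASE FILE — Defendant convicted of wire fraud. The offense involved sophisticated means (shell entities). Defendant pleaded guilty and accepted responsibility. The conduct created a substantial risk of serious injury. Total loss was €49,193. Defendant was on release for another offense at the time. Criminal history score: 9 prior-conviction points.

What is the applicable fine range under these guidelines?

Base offense level for wire fraud: 12.
S1 applies (level before this adjustment is 12 < 19, so +1): 12 + 1 = 13.
S2 applies: 13 − 3 = 10.
S3 applies (level before this adjustment is 10 < 24, so +1): 10 + 1 = 11.
S4 applies: 11 + 3 = 14.
S5 applies: 14 + 2 = 16.
Final offense level: 16.
Level 16 falls in the 14-22 band.
Fine table: Level 14-22 → €35,000–€71,000.

€35,000–€71,000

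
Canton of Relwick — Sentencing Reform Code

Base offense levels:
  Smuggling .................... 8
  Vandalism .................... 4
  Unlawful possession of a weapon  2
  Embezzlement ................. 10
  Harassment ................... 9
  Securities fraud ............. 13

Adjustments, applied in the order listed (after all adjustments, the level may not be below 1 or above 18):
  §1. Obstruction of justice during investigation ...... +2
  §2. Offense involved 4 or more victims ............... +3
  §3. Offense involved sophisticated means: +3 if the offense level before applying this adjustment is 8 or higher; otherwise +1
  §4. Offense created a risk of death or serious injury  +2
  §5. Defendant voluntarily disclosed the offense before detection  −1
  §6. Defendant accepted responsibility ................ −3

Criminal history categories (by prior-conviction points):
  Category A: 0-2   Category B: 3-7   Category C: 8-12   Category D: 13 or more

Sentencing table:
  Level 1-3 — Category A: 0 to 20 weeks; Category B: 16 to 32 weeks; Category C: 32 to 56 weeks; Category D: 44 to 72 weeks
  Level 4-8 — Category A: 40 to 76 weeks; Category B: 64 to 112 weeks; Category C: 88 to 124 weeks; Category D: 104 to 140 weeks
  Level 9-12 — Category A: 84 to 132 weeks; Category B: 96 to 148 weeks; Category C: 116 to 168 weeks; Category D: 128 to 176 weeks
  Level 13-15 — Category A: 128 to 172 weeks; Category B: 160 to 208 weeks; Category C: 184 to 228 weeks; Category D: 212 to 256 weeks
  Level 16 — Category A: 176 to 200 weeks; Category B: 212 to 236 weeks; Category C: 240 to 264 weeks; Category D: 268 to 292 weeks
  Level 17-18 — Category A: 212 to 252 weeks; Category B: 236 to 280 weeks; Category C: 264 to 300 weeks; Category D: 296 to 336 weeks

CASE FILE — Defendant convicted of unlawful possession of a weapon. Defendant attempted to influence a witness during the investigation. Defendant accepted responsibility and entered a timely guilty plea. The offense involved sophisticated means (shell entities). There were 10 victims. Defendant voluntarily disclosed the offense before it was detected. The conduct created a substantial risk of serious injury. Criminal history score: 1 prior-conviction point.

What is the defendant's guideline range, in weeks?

40-76 weeks

Base offense level for unlawful possession of a weapon: 2.
§1 applies: 2 + 2 = 4.
§2 applies: 4 + 3 = 7.
§3 applies (level before this adjustment is 7 < 8, so +1): 7 + 1 = 8.
§4 applies: 8 + 2 = 10.
§5 applies: 10 − 1 = 9.
§6 applies: 9 − 3 = 6.
Final offense level: 6.
Criminal history: 1 prior point → Category A (0-2).
Level 6 falls in the 4-8 band.
Grid: Level 4-8 × Category A = 40-76 weeks.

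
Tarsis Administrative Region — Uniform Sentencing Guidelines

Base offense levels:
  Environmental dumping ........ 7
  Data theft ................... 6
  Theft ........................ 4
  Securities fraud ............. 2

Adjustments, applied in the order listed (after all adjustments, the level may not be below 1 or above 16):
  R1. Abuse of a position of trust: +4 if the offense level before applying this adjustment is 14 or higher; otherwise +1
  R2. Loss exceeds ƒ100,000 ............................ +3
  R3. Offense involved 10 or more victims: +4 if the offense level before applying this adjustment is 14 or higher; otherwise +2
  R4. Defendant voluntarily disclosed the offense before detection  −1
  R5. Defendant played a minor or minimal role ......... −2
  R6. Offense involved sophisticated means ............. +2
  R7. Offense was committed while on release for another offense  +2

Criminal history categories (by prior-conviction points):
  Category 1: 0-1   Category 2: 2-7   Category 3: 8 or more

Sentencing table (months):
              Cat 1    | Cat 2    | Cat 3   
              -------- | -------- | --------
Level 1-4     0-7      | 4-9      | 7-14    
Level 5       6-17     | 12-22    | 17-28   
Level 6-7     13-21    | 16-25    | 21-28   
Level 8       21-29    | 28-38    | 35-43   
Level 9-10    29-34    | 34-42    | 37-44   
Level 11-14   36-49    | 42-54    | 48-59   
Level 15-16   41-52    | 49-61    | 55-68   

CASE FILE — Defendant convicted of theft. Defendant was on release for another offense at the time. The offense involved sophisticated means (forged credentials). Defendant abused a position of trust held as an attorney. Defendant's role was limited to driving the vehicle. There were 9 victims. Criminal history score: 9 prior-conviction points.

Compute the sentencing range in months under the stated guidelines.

21-28 months

Base offense level for theft: 4.
R1 applies (level before this adjustment is 4 < 14, so +1): 4 + 1 = 5.
R3 does not apply.
R5 applies: 5 − 2 = 3.
R6 applies: 3 + 2 = 5.
R7 applies: 5 + 2 = 7.
Final offense level: 7.
Criminal history: 9 prior points → Category 3 (8+).
Level 7 falls in the 6-7 band.
Grid: Level 6-7 × Category 3 = 21-28 months.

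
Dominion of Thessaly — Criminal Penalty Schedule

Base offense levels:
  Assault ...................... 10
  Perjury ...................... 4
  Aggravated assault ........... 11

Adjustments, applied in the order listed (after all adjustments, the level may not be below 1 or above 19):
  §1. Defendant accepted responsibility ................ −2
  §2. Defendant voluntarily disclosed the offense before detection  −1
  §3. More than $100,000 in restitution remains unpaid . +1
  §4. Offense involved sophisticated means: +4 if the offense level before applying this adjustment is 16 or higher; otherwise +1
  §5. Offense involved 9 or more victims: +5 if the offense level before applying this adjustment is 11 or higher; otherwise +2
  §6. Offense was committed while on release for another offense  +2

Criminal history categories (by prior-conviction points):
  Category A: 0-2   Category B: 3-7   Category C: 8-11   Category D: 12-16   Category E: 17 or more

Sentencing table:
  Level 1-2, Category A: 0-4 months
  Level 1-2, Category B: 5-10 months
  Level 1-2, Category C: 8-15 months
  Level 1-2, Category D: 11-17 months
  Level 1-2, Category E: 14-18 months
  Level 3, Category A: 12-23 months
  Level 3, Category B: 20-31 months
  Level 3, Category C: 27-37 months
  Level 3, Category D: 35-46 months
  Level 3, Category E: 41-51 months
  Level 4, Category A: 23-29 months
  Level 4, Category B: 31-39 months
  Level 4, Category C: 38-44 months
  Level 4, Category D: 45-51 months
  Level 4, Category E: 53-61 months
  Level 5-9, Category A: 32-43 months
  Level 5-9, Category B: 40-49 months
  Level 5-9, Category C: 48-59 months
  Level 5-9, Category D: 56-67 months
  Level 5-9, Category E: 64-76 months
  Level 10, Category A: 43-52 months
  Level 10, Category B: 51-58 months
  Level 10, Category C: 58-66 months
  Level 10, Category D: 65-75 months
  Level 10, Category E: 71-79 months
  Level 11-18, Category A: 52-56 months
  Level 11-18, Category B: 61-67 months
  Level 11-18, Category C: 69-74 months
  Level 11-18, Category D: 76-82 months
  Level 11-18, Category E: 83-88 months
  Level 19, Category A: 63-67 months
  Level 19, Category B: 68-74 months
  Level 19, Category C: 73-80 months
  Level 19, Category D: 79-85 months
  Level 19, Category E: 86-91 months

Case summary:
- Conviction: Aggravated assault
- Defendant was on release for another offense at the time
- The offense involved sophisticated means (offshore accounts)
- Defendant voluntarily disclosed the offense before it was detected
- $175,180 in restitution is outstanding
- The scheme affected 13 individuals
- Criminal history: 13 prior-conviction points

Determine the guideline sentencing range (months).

79-85 months

Base offense level for aggravated assault: 11.
§1 does not apply.
§2 applies: 11 − 1 = 10.
§3 applies: 10 + 1 = 11.
§4 applies (level before this adjustment is 11 < 16, so +1): 11 + 1 = 12.
§5 applies (level before this adjustment is 12 ≥ 11, so +5): 12 + 5 = 17.
§6 applies: 17 + 2 = 19.
Final offense level: 19.
Criminal history: 13 prior points → Category D (12-16).
Level 19 falls in the 19 band.
Grid: Level 19 × Category D = 79-85 months.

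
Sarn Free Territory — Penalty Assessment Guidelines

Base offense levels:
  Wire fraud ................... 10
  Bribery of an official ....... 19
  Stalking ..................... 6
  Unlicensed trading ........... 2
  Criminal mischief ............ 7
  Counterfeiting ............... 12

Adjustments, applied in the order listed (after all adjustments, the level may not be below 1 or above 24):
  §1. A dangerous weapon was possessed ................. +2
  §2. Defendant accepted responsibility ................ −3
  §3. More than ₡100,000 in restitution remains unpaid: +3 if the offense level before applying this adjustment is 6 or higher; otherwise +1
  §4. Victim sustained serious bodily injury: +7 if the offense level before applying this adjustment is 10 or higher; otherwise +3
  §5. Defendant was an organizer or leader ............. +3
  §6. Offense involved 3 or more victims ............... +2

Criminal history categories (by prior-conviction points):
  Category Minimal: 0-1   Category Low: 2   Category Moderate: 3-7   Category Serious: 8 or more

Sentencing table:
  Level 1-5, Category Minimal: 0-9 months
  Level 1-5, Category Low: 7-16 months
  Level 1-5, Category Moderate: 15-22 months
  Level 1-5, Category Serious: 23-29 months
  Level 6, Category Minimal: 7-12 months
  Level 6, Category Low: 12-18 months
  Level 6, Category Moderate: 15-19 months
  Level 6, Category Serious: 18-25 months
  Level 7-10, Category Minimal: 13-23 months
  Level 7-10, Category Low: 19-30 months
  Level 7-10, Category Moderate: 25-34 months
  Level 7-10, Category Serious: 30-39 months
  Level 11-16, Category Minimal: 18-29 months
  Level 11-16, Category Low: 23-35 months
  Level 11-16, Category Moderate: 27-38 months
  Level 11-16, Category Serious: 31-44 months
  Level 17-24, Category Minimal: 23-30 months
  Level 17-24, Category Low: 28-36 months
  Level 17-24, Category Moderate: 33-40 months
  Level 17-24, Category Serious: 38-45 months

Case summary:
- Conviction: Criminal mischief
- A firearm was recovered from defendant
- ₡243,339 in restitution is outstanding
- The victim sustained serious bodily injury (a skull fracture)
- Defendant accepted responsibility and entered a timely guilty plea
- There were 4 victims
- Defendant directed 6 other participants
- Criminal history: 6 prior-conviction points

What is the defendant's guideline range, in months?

Base offense level for criminal mischief: 7.
§1 applies: 7 + 2 = 9.
§2 applies: 9 − 3 = 6.
§3 applies (level before this adjustment is 6 ≥ 6, so +3): 6 + 3 = 9.
§4 applies (level before this adjustment is 9 < 10, so +3): 9 + 3 = 12.
§5 applies: 12 + 3 = 15.
§6 applies: 15 + 2 = 17.
Final offense level: 17.
Criminal history: 6 prior points → Category Moderate (3-7).
Level 17 falls in the 17-24 band.
Grid: Level 17-24 × Category Moderate = 33-40 months.

33-40 months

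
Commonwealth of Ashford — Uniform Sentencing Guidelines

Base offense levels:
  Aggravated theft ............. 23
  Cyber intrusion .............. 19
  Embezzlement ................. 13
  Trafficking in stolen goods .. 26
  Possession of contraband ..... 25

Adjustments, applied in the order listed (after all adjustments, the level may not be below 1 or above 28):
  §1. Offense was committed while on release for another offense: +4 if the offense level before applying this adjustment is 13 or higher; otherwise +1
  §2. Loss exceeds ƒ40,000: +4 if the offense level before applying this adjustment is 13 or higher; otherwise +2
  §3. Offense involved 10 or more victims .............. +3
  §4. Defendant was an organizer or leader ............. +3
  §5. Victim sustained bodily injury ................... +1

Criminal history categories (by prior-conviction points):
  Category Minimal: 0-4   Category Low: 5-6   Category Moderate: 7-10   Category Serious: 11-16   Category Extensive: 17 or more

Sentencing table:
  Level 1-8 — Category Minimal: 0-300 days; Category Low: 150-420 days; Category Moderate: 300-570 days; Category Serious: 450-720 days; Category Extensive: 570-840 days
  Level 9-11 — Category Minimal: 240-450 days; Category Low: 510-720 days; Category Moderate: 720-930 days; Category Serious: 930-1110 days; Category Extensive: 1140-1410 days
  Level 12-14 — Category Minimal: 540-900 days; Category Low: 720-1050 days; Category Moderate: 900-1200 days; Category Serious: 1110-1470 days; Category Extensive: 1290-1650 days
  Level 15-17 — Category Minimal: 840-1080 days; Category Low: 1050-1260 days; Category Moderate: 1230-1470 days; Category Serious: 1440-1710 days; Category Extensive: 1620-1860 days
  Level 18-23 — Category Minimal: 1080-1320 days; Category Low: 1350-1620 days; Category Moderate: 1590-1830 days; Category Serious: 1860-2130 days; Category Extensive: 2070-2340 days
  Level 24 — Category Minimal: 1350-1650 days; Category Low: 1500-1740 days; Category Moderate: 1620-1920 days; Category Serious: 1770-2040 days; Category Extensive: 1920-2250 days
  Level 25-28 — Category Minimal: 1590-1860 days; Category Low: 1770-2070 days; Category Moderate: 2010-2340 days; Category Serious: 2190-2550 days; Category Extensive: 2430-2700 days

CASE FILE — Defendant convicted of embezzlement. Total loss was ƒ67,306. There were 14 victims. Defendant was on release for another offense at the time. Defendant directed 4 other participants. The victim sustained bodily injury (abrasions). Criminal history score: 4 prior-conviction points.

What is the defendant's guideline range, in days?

Base offense level for embezzlement: 13.
§1 applies (level before this adjustment is 13 ≥ 13, so +4): 13 + 4 = 17.
§2 applies (level before this adjustment is 17 ≥ 13, so +4): 17 + 4 = 21.
§3 applies: 21 + 3 = 24.
§4 applies: 24 + 3 = 27.
§5 applies: 27 + 1 = 28.
Final offense level: 28.
Criminal history: 4 prior points → Category Minimal (0-4).
Level 28 falls in the 25-28 band.
Grid: Level 25-28 × Category Minimal = 1590-1860 days.

1590-1860 days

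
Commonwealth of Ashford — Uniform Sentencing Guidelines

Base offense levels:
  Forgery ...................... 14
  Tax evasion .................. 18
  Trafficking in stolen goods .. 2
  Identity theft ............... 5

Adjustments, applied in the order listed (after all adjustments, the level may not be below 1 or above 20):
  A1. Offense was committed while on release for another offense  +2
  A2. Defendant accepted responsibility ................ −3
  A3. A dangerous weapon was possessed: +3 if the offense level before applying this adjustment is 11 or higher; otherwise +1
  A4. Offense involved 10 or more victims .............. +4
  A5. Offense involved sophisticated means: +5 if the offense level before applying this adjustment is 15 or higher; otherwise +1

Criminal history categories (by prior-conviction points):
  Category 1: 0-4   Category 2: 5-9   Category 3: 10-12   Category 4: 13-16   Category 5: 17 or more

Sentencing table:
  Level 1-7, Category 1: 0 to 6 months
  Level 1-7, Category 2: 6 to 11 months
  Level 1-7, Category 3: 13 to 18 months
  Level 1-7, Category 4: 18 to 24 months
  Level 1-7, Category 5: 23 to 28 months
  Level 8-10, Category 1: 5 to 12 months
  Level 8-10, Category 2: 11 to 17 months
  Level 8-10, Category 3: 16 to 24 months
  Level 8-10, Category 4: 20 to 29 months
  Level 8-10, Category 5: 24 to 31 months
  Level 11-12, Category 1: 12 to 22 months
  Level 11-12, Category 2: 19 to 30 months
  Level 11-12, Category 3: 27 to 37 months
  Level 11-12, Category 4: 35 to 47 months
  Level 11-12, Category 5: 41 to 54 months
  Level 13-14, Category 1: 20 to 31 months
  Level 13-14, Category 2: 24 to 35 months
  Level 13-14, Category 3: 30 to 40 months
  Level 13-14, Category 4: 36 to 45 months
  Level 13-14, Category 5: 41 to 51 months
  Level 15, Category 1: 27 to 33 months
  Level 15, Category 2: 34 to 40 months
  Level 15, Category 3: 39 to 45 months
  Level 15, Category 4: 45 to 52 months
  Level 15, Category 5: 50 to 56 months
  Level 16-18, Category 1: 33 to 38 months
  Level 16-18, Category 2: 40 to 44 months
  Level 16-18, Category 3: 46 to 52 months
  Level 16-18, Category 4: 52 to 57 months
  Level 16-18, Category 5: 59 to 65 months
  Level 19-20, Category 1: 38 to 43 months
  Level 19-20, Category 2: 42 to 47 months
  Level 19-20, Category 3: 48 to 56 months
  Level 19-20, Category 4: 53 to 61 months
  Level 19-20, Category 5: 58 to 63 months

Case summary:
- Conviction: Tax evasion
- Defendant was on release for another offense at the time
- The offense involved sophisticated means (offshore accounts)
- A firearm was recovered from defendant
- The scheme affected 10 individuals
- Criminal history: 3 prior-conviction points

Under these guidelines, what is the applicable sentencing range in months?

Base offense level for tax evasion: 18.
A1 applies: 18 + 2 = 20.
A2 does not apply.
A3 applies (level before this adjustment is 20 ≥ 11, so +3): 20 + 3 = 23.
A4 applies: 23 + 4 = 27.
A5 applies (level before this adjustment is 27 ≥ 15, so +5): 27 + 5 = 32.
Level 32 exceeds the maximum of 20; capped at 20.
Final offense level: 20.
Criminal history: 3 prior points → Category 1 (0-4).
Level 20 falls in the 19-20 band.
Grid: Level 19-20 × Category 1 = 38-43 months.

38-43 months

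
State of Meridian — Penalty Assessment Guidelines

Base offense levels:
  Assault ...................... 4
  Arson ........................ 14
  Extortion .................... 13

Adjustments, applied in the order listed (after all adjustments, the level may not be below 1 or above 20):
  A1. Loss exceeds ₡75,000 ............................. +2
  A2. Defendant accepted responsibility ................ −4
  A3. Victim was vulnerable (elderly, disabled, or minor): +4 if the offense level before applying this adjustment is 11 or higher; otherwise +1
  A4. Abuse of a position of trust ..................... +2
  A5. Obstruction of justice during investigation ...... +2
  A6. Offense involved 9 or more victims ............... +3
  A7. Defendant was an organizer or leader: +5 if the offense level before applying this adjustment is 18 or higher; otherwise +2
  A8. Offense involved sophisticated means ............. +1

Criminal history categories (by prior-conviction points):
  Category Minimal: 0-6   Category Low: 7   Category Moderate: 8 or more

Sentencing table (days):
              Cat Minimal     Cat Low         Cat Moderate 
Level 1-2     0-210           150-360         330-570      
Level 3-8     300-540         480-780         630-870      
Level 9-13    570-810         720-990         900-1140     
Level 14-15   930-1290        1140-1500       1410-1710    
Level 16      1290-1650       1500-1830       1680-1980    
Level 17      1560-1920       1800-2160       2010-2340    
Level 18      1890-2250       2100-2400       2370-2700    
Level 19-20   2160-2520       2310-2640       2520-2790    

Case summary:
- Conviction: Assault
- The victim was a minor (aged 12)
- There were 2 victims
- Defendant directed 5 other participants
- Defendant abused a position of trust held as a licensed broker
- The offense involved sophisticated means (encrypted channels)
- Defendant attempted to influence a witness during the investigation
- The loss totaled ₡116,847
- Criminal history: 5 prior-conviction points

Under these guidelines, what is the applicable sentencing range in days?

Base offense level for assault: 4.
A1 applies: 4 + 2 = 6.
A2 does not apply.
A3 applies (level before this adjustment is 6 < 11, so +1): 6 + 1 = 7.
A4 applies: 7 + 2 = 9.
A5 applies: 9 + 2 = 11.
A7 applies (level before this adjustment is 11 < 18, so +2): 11 + 2 = 13.
A8 applies: 13 + 1 = 14.
Final offense level: 14.
Criminal history: 5 prior points → Category Minimal (0-6).
Level 14 falls in the 14-15 band.
Grid: Level 14-15 × Category Minimal = 930-1290 days.

930-1290 days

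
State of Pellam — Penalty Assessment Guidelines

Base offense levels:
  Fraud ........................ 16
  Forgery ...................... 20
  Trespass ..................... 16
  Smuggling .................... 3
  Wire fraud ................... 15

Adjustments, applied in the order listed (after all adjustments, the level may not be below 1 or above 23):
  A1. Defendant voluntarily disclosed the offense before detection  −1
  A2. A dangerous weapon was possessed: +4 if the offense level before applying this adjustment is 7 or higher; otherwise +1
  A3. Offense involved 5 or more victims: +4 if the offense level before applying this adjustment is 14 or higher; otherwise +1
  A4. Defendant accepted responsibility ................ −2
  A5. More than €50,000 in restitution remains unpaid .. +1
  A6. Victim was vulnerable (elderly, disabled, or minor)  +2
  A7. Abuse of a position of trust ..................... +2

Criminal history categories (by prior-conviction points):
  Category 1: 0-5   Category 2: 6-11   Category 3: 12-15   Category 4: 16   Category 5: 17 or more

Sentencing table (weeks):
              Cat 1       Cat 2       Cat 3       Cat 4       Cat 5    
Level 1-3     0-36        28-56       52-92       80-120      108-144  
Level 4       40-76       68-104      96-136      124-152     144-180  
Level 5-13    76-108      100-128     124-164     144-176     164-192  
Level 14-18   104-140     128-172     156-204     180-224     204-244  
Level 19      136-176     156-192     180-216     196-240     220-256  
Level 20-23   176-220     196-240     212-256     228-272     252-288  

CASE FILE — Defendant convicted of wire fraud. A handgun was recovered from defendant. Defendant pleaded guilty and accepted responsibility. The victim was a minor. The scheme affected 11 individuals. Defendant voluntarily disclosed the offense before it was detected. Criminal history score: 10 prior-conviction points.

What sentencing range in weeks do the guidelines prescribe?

Base offense level for wire fraud: 15.
A1 applies: 15 − 1 = 14.
A2 applies (level before this adjustment is 14 ≥ 7, so +4): 14 + 4 = 18.
A3 applies (level before this adjustment is 18 ≥ 14, so +4): 18 + 4 = 22.
A4 applies: 22 − 2 = 20.
A5 does not apply.
A6 applies: 20 + 2 = 22.
A7 does not apply.
Final offense level: 22.
Criminal history: 10 prior points → Category 2 (6-11).
Level 22 falls in the 20-23 band.
Grid: Level 20-23 × Category 2 = 196-240 weeks.

196-240 weeks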